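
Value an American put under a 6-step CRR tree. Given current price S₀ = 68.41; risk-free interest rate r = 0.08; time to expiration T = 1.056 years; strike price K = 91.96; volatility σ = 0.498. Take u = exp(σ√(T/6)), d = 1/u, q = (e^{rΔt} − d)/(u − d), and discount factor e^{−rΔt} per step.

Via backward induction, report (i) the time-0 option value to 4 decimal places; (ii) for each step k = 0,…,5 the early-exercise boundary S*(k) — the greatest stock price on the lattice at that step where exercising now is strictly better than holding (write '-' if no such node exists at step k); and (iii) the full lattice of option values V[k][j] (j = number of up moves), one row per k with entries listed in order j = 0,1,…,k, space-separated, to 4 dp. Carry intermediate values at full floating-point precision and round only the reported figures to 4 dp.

Δt=0.17600  u=1.23235  d=0.81146  q=0.48165  discount=0.98602
step 6 (expiry): payoffs max(K−S,0) = 72.4294 62.2991 46.9145 23.5500 0.0000 0.0000 0.0000
step 5: (k=5,j=0): S=24.0685, (K−S)⁺=67.8915, hold=66.6057 ⇒ V=67.8915 exercise | (k=5,j=1): S=36.5525, (K−S)⁺=55.4075, hold=54.1217 ⇒ V=55.4075 exercise | (k=5,j=2): S=55.5118, (K−S)⁺=36.4482, hold=35.1624 ⇒ V=36.4482 exercise | (k=5,j=3): S=84.3050, (K−S)⁺=7.6550, hold=12.0365 ⇒ V=12.0365 continue | (k=5,j=4): S=128.0329, (K−S)⁺=0.0000, hold=0.0000 ⇒ V=0.0000 continue | (k=5,j=5): S=194.4417, (K−S)⁺=0.0000, hold=0.0000 ⇒ V=0.0000 continue  boundary S*=55.5118
step 4: (k=4,j=0): S=29.6609, (K−S)⁺=62.2991, hold=61.0134 ⇒ V=62.2991 exercise | (k=4,j=1): S=45.0455, (K−S)⁺=46.9145, hold=45.6288 ⇒ V=46.9145 exercise | (k=4,j=2): S=68.4100, (K−S)⁺=23.5500, hold=24.3451 ⇒ V=24.3451 continue | (k=4,j=3): S=103.8933, (K−S)⁺=0.0000, hold=6.1519 ⇒ V=6.1519 continue | (k=4,j=4): S=157.7813, (K−S)⁺=0.0000, hold=0.0000 ⇒ V=0.0000 continue  boundary S*=45.0455
step 3: (k=3,j=0): S=36.5525, (K−S)⁺=55.4075, hold=54.1217 ⇒ V=55.4075 exercise | (k=3,j=1): S=55.5118, (K−S)⁺=36.4482, hold=35.5401 ⇒ V=36.4482 exercise | (k=3,j=2): S=84.3050, (K−S)⁺=7.6550, hold=15.3646 ⇒ V=15.3646 continue | (k=3,j=3): S=128.0329, (K−S)⁺=0.0000, hold=3.1443 ⇒ V=3.1443 continue  boundary S*=55.5118
step 2: (k=2,j=0): S=45.0455, (K−S)⁺=46.9145, hold=45.6288 ⇒ V=46.9145 exercise | (k=2,j=1): S=68.4100, (K−S)⁺=23.5500, hold=25.9257 ⇒ V=25.9257 continue | (k=2,j=2): S=103.8933, (K−S)⁺=0.0000, hold=9.3462 ⇒ V=9.3462 continue  boundary S*=45.0455
step 1: (k=1,j=0): S=55.5118, (K−S)⁺=36.4482, hold=36.2907 ⇒ V=36.4482 exercise | (k=1,j=1): S=84.3050, (K−S)⁺=7.6550, hold=17.6894 ⇒ V=17.6894 continue  boundary S*=55.5118
step 0: (k=0,j=0): S=68.4100, (K−S)⁺=23.5500, hold=27.0298 ⇒ V=27.0298 continue  boundary S*=-

price = 27.0298
boundary = - 55.5118 45.0455 55.5118 45.0455 55.5118
tree:
27.0298
36.4482 17.6894
46.9145 25.9257 9.3462
55.4075 36.4482 15.3646 3.1443
62.2991 46.9145 24.3451 6.1519 0.0000
67.8915 55.4075 36.4482 12.0365 0.0000 0.0000
72.4294 62.2991 46.9145 23.5500 0.0000 0.0000 0.0000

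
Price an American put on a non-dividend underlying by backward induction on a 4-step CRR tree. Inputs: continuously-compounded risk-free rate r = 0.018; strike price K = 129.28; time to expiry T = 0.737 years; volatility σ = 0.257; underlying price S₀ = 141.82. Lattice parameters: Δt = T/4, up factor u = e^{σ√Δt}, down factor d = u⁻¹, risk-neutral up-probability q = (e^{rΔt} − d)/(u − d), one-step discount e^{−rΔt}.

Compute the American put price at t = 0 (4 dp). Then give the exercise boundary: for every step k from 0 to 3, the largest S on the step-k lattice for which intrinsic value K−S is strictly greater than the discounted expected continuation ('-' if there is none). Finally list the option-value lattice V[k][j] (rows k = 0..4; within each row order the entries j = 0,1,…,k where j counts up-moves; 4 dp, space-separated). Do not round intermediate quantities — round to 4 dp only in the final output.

price = 6.6739
boundary = - - - 101.8613
tree:
6.6739
11.0948 2.0713
17.8628 4.0547 0.0000
27.4187 7.9375 0.0000 0.0000
38.0580 15.5386 0.0000 0.0000 0.0000

Δt=0.18425  u=1.11663  d=0.89555  q=0.48748  discount=0.99669
step 4 (expiry): payoffs max(K−S,0) = 38.0580 15.5386 0.0000 0.0000 0.0000
step 3: (k=3,j=0): S=101.8613, (K−S)⁺=27.4187, hold=26.9907 ⇒ V=27.4187 exercise | (k=3,j=1): S=127.0071, (K−S)⁺=2.2729, hold=7.9375 ⇒ V=7.9375 continue | (k=3,j=2): S=158.3605, (K−S)⁺=0.0000, hold=0.0000 ⇒ V=0.0000 continue | (k=3,j=3): S=197.4540, (K−S)⁺=0.0000, hold=0.0000 ⇒ V=0.0000 continue  boundary S*=101.8613
step 2: (k=2,j=0): S=113.7414, (K−S)⁺=15.5386, hold=17.8628 ⇒ V=17.8628 continue | (k=2,j=1): S=141.8200, (K−S)⁺=0.0000, hold=4.0547 ⇒ V=4.0547 continue | (k=2,j=2): S=176.8302, (K−S)⁺=0.0000, hold=0.0000 ⇒ V=0.0000 continue  boundary S*=-
step 1: (k=1,j=0): S=127.0071, (K−S)⁺=2.2729, hold=11.0948 ⇒ V=11.0948 continue | (k=1,j=1): S=158.3605, (K−S)⁺=0.0000, hold=2.0713 ⇒ V=2.0713 continue  boundary S*=-
step 0: (k=0,j=0): S=141.8200, (K−S)⁺=0.0000, hold=6.6739 ⇒ V=6.6739 continue  boundary S*=-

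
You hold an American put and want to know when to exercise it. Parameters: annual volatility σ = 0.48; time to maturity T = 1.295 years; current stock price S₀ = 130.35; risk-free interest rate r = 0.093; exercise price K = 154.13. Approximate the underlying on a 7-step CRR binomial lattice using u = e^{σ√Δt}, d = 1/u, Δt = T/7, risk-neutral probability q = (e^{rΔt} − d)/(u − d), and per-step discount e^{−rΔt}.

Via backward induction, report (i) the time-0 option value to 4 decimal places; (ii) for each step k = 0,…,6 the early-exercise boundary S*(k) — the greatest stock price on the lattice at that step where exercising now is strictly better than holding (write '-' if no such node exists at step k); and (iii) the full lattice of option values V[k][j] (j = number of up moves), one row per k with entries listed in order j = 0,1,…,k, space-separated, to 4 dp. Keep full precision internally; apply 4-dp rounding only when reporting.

Δt=0.18500, u=1.22931, d=0.81346, q=0.49030, disc=e^(-rΔt)=0.98294
k=7 terminal: V=max(K-S,0) → 123.4064 107.7001 83.9646 48.0952 0.0000 0.0000 0.0000 0.0000
k=6: j=0 S=37.7690 intr=116.3610 cont=113.7319 V=116.3610[EX]; j=1 S=57.0769 intr=97.0531 cont=94.4240 V=97.0531[EX]; j=2 S=86.2553 intr=67.8747 cont=65.2456 V=67.8747[EX]; j=3 S=130.3500 intr=23.7800 cont=24.0960 V=24.0960[hold]; j=4 S=196.9864 intr=0.0000 cont=0.0000 V=0.0000[hold]; j=5 S=297.6881 intr=0.0000 cont=0.0000 V=0.0000[hold]; j=6 S=449.8697 intr=0.0000 cont=0.0000 V=0.0000[hold]  S*(6)=86.2553
k=5: j=0 S=46.4299 intr=107.7001 cont=105.0710 V=107.7001[EX]; j=1 S=70.1654 intr=83.9646 cont=81.3354 V=83.9646[EX]; j=2 S=106.0348 intr=48.0952 cont=45.6184 V=48.0952[EX]; j=3 S=160.2410 intr=0.0000 cont=12.0722 V=12.0722[hold]; j=4 S=242.1580 intr=0.0000 cont=0.0000 V=0.0000[hold]; j=5 S=365.9520 intr=0.0000 cont=0.0000 V=0.0000[hold]  S*(5)=106.0348
k=4: j=0 S=57.0769 intr=97.0531 cont=94.4240 V=97.0531[EX]; j=1 S=86.2553 intr=67.8747 cont=65.2456 V=67.8747[EX]; j=2 S=130.3500 intr=23.7800 cont=29.9140 V=29.9140[hold]; j=3 S=196.9864 intr=0.0000 cont=6.0483 V=6.0483[hold]; j=4 S=297.6881 intr=0.0000 cont=0.0000 V=0.0000[hold]  S*(4)=86.2553
k=3: j=0 S=70.1654 intr=83.9646 cont=81.3354 V=83.9646[EX]; j=1 S=106.0348 intr=48.0952 cont=48.4223 V=48.4223[hold]; j=2 S=160.2410 intr=0.0000 cont=17.9020 V=17.9020[hold]; j=3 S=242.1580 intr=0.0000 cont=3.0302 V=3.0302[hold]  S*(3)=70.1654
k=2: j=0 S=86.2553 intr=67.8747 cont=65.4032 V=67.8747[EX]; j=1 S=130.3500 intr=23.7800 cont=32.8875 V=32.8875[hold]; j=2 S=196.9864 intr=0.0000 cont=10.4294 V=10.4294[hold]  S*(2)=86.2553
k=1: j=0 S=106.0348 intr=48.0952 cont=49.8553 V=49.8553[hold]; j=1 S=160.2410 intr=0.0000 cont=21.5031 V=21.5031[hold]  S*(1)=-
k=0: j=0 S=130.3500 intr=23.7800 cont=35.3409 V=35.3409[hold]  S*(0)=-

price = 35.3409
boundary = - - 86.2553 70.1654 86.2553 106.0348 86.2553
tree:
35.3409
49.8553 21.5031
67.8747 32.8875 10.4294
83.9646 48.4223 17.9020 3.0302
97.0531 67.8747 29.9140 6.0483 0.0000
107.7001 83.9646 48.0952 12.0722 0.0000 0.0000
116.3610 97.0531 67.8747 24.0960 0.0000 0.0000 0.0000
123.4064 107.7001 83.9646 48.0952 0.0000 0.0000 0.0000 0.0000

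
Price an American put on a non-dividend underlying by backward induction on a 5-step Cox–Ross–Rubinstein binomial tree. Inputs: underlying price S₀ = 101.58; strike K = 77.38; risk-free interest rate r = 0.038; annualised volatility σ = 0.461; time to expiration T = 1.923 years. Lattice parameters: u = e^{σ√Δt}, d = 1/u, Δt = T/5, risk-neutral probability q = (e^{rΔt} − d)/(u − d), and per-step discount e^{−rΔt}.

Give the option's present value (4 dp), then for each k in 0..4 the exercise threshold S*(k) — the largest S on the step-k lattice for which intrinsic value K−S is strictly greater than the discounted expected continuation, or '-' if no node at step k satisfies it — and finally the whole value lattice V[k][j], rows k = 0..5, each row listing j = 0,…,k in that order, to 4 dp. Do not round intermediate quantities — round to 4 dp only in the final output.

Δt=0.38460  u=1.33095  d=0.75134  q=0.45441  discount=0.98549
step 5 (expiry): payoffs max(K−S,0) = 53.0582 34.2955 1.0587 0.0000 0.0000 0.0000
step 4: (k=4,j=0): S=32.3712, (K−S)⁺=45.0088, hold=43.8861 ⇒ V=45.0088 exercise | (k=4,j=1): S=57.3434, (K−S)⁺=20.0366, hold=18.9139 ⇒ V=20.0366 exercise | (k=4,j=2): S=101.5800, (K−S)⁺=0.0000, hold=0.5692 ⇒ V=0.5692 continue | (k=4,j=3): S=179.9421, (K−S)⁺=0.0000, hold=0.0000 ⇒ V=0.0000 continue | (k=4,j=4): S=318.7554, (K−S)⁺=0.0000, hold=0.0000 ⇒ V=0.0000 continue  boundary S*=57.3434
step 3: (k=3,j=0): S=43.0845, (K−S)⁺=34.2955, hold=33.1728 ⇒ V=34.2955 exercise | (k=3,j=1): S=76.3213, (K−S)⁺=1.0587, hold=11.0281 ⇒ V=11.0281 continue | (k=3,j=2): S=135.1981, (K−S)⁺=0.0000, hold=0.3061 ⇒ V=0.3061 continue | (k=3,j=3): S=239.4943, (K−S)⁺=0.0000, hold=0.0000 ⇒ V=0.0000 continue  boundary S*=43.0845
step 2: (k=2,j=0): S=57.3434, (K−S)⁺=20.0366, hold=23.3784 ⇒ V=23.3784 continue | (k=2,j=1): S=101.5800, (K−S)⁺=0.0000, hold=6.0666 ⇒ V=6.0666 continue | (k=2,j=2): S=179.9421, (K−S)⁺=0.0000, hold=0.1646 ⇒ V=0.1646 continue  boundary S*=-
step 1: (k=1,j=0): S=76.3213, (K−S)⁺=1.0587, hold=15.2867 ⇒ V=15.2867 continue | (k=1,j=1): S=135.1981, (K−S)⁺=0.0000, hold=3.3355 ⇒ V=3.3355 continue  boundary S*=-
step 0: (k=0,j=0): S=101.5800, (K−S)⁺=0.0000, hold=9.7130 ⇒ V=9.7130 continue  boundary S*=-

price = 9.7130
boundary = - - - 43.0845 57.3434
tree:
9.7130
15.2867 3.3355
23.3784 6.0666 0.1646
34.2955 11.0281 0.3061 0.0000
45.0088 20.0366 0.5692 0.0000 0.0000
53.0582 34.2955 1.0587 0.0000 0.0000 0.0000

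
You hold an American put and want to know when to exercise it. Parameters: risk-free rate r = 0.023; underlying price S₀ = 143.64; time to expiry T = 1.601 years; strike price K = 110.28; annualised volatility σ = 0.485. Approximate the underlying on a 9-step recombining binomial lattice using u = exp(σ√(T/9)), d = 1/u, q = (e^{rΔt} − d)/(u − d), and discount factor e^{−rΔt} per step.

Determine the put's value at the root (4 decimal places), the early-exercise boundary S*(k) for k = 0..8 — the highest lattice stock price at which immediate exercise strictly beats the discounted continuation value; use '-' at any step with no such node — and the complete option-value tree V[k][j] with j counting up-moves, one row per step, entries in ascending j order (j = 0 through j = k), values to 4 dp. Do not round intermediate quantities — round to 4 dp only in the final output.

price = 14.9270
boundary = - - - - - 51.6516 63.3756 51.6516 63.3756
tree:
14.9270
20.8509 8.0778
28.3761 12.1672 3.3298
37.4691 17.9117 5.5049 0.7956
47.7901 25.6384 8.9642 1.4767 0.0000
58.6284 35.4418 14.3122 2.7407 0.0000 0.0000
68.1836 46.9044 22.2475 5.0866 0.0000 0.0000 0.0000
75.9711 58.6284 33.2815 9.4406 0.0000 0.0000 0.0000 0.0000
82.3180 68.1836 46.9044 17.5214 0.0000 0.0000 0.0000 0.0000 0.0000
87.4907 75.9711 58.6284 32.5193 0.0000 0.0000 0.0000 0.0000 0.0000 0.0000

params: Δt=0.17789 u=1.22698 d=0.81501 q=0.45899 e^(-rΔt)=0.99592
t_9 payoffs: 87.4907 75.9711 58.6284 32.5193 0.0000 0.0000 0.0000 0.0000 0.0000 0.0000
t_8: node(8,0) S=27.9620 payoff=82.3180 vs cont=81.8677 → 82.3180 [stop]  node(8,1) S=42.0964 payoff=68.1836 vs cont=67.7333 → 68.1836 [stop]  node(8,2) S=63.3756 payoff=46.9044 vs cont=46.4541 → 46.9044 [stop]  node(8,3) S=95.4111 payoff=14.8689 vs cont=17.5214 → 17.5214 [wait]  node(8,4) S=143.6400 payoff=0.0000 vs cont=0.0000 → 0.0000 [wait]  node(8,5) S=216.2480 payoff=0.0000 vs cont=0.0000 → 0.0000 [wait]  node(8,6) S=325.5583 payoff=0.0000 vs cont=0.0000 → 0.0000 [wait]  node(8,7) S=490.1234 payoff=0.0000 vs cont=0.0000 → 0.0000 [wait]  node(8,8) S=737.8739 payoff=0.0000 vs cont=0.0000 → 0.0000 [wait]  ⇒ S*(8)=63.3756
t_7: node(7,0) S=34.3089 payoff=75.9711 vs cont=75.5208 → 75.9711 [stop]  node(7,1) S=51.6516 payoff=58.6284 vs cont=58.1781 → 58.6284 [stop]  node(7,2) S=77.7607 payoff=32.5193 vs cont=33.2815 → 33.2815 [wait]  node(7,3) S=117.0677 payoff=0.0000 vs cont=9.4406 → 9.4406 [wait]  node(7,4) S=176.2438 payoff=0.0000 vs cont=0.0000 → 0.0000 [wait]  node(7,5) S=265.3325 payoff=0.0000 vs cont=0.0000 → 0.0000 [wait]  node(7,6) S=399.4543 payoff=0.0000 vs cont=0.0000 → 0.0000 [wait]  node(7,7) S=601.3728 payoff=0.0000 vs cont=0.0000 → 0.0000 [wait]  ⇒ S*(7)=51.6516
t_6: node(6,0) S=42.0964 payoff=68.1836 vs cont=67.7333 → 68.1836 [stop]  node(6,1) S=63.3756 payoff=46.9044 vs cont=46.8025 → 46.9044 [stop]  node(6,2) S=95.4111 payoff=14.8689 vs cont=22.2475 → 22.2475 [wait]  node(6,3) S=143.6400 payoff=0.0000 vs cont=5.0866 → 5.0866 [wait]  node(6,4) S=216.2480 payoff=0.0000 vs cont=0.0000 → 0.0000 [wait]  node(6,5) S=325.5583 payoff=0.0000 vs cont=0.0000 → 0.0000 [wait]  node(6,6) S=490.1234 payoff=0.0000 vs cont=0.0000 → 0.0000 [wait]  ⇒ S*(6)=63.3756
t_5: node(5,0) S=51.6516 payoff=58.6284 vs cont=58.1781 → 58.6284 [stop]  node(5,1) S=77.7607 payoff=32.5193 vs cont=35.4418 → 35.4418 [wait]  node(5,2) S=117.0677 payoff=0.0000 vs cont=14.3122 → 14.3122 [wait]  node(5,3) S=176.2438 payoff=0.0000 vs cont=2.7407 → 2.7407 [wait]  node(5,4) S=265.3325 payoff=0.0000 vs cont=0.0000 → 0.0000 [wait]  node(5,5) S=399.4543 payoff=0.0000 vs cont=0.0000 → 0.0000 [wait]  ⇒ S*(5)=51.6516
t_4: node(4,0) S=63.3756 payoff=46.9044 vs cont=47.7901 → 47.7901 [wait]  node(4,1) S=95.4111 payoff=14.8689 vs cont=25.6384 → 25.6384 [wait]  node(4,2) S=143.6400 payoff=0.0000 vs cont=8.9642 → 8.9642 [wait]  node(4,3) S=216.2480 payoff=0.0000 vs cont=1.4767 → 1.4767 [wait]  node(4,4) S=325.5583 payoff=0.0000 vs cont=0.0000 → 0.0000 [wait]  ⇒ S*(4)=-
t_3: node(3,0) S=77.7607 payoff=32.5193 vs cont=37.4691 → 37.4691 [wait]  node(3,1) S=117.0677 payoff=0.0000 vs cont=17.9117 → 17.9117 [wait]  node(3,2) S=176.2438 payoff=0.0000 vs cont=5.5049 → 5.5049 [wait]  node(3,3) S=265.3325 payoff=0.0000 vs cont=0.7956 → 0.7956 [wait]  ⇒ S*(3)=-
t_2: node(2,0) S=95.4111 payoff=14.8689 vs cont=28.3761 → 28.3761 [wait]  node(2,1) S=143.6400 payoff=0.0000 vs cont=12.1672 → 12.1672 [wait]  node(2,2) S=216.2480 payoff=0.0000 vs cont=3.3298 → 3.3298 [wait]  ⇒ S*(2)=-
t_1: node(1,0) S=117.0677 payoff=0.0000 vs cont=20.8509 → 20.8509 [wait]  node(1,1) S=176.2438 payoff=0.0000 vs cont=8.0778 → 8.0778 [wait]  ⇒ S*(1)=-
t_0: node(0,0) S=143.6400 payoff=0.0000 vs cont=14.9270 → 14.9270 [wait]  ⇒ S*(0)=-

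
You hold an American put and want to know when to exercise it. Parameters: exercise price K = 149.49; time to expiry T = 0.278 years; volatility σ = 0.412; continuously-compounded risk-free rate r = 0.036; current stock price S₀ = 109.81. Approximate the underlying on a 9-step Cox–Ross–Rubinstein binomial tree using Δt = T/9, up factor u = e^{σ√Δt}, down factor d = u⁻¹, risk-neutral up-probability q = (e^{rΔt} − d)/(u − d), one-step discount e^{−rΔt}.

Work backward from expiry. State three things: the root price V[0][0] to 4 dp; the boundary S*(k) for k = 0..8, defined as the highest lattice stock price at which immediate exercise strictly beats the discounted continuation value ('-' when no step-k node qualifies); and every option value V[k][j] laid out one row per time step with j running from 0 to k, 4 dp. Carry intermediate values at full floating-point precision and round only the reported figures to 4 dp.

params: Δt=0.03089 u=1.07510 d=0.93015 q=0.48958 e^(-rΔt)=0.99889
t_9 payoffs: 92.2609 83.3428 73.0350 61.1210 47.3503 31.4337 13.0368 0.0000 0.0000 0.0000
t_8: node(8,0) S=61.5267 payoff=87.9633 vs cont=87.7971 → 87.9633 [stop]  node(8,1) S=71.1145 payoff=78.3755 vs cont=78.2093 → 78.3755 [stop]  node(8,2) S=82.1964 payoff=67.2936 vs cont=67.1274 → 67.2936 [stop]  node(8,3) S=95.0052 payoff=54.4848 vs cont=54.3187 → 54.4848 [stop]  node(8,4) S=109.8100 payoff=39.6800 vs cont=39.5139 → 39.6800 [stop]  node(8,5) S=126.9218 payoff=22.5682 vs cont=22.4020 → 22.5682 [stop]  node(8,6) S=146.7003 payoff=2.7897 vs cont=6.6468 → 6.6468 [wait]  node(8,7) S=169.5608 payoff=0.0000 vs cont=0.0000 → 0.0000 [wait]  node(8,8) S=195.9837 payoff=0.0000 vs cont=0.0000 → 0.0000 [wait]  ⇒ S*(8)=126.9218
t_7: node(7,0) S=66.1472 payoff=83.3428 vs cont=83.1767 → 83.3428 [stop]  node(7,1) S=76.4550 payoff=73.0350 vs cont=72.8689 → 73.0350 [stop]  node(7,2) S=88.3690 payoff=61.1210 vs cont=60.9548 → 61.1210 [stop]  node(7,3) S=102.1397 payoff=47.3503 vs cont=47.1841 → 47.3503 [stop]  node(7,4) S=118.0563 payoff=31.4337 vs cont=31.2676 → 31.4337 [stop]  node(7,5) S=136.4532 payoff=13.0368 vs cont=14.7570 → 14.7570 [wait]  node(7,6) S=157.7169 payoff=0.0000 vs cont=3.3889 → 3.3889 [wait]  node(7,7) S=182.2941 payoff=0.0000 vs cont=0.0000 → 0.0000 [wait]  ⇒ S*(7)=118.0563
t_6: node(6,0) S=71.1145 payoff=78.3755 vs cont=78.2093 → 78.3755 [stop]  node(6,1) S=82.1964 payoff=67.2936 vs cont=67.1274 → 67.2936 [stop]  node(6,2) S=95.0052 payoff=54.4848 vs cont=54.3187 → 54.4848 [stop]  node(6,3) S=109.8100 payoff=39.6800 vs cont=39.5139 → 39.6800 [stop]  node(6,4) S=126.9218 payoff=22.5682 vs cont=23.2432 → 23.2432 [wait]  node(6,5) S=146.7003 payoff=2.7897 vs cont=9.1812 → 9.1812 [wait]  node(6,6) S=169.5608 payoff=0.0000 vs cont=1.7278 → 1.7278 [wait]  ⇒ S*(6)=109.8100
t_5: node(5,0) S=76.4550 payoff=73.0350 vs cont=72.8689 → 73.0350 [stop]  node(5,1) S=88.3690 payoff=61.1210 vs cont=60.9548 → 61.1210 [stop]  node(5,2) S=102.1397 payoff=47.3503 vs cont=47.1841 → 47.3503 [stop]  node(5,3) S=118.0563 payoff=31.4337 vs cont=31.5977 → 31.5977 [wait]  node(5,4) S=136.4532 payoff=13.0368 vs cont=16.3405 → 16.3405 [wait]  node(5,5) S=157.7169 payoff=0.0000 vs cont=5.5260 → 5.5260 [wait]  ⇒ S*(5)=102.1397
t_4: node(4,0) S=82.1964 payoff=67.2936 vs cont=67.1274 → 67.2936 [stop]  node(4,1) S=95.0052 payoff=54.4848 vs cont=54.3187 → 54.4848 [stop]  node(4,2) S=109.8100 payoff=39.6800 vs cont=39.5941 → 39.6800 [stop]  node(4,3) S=126.9218 payoff=22.5682 vs cont=24.1012 → 24.1012 [wait]  node(4,4) S=146.7003 payoff=2.7897 vs cont=11.0336 → 11.0336 [wait]  ⇒ S*(4)=109.8100
t_3: node(3,0) S=88.3690 payoff=61.1210 vs cont=60.9548 → 61.1210 [stop]  node(3,1) S=102.1397 payoff=47.3503 vs cont=47.1841 → 47.3503 [stop]  node(3,2) S=118.0563 payoff=31.4337 vs cont=32.0173 → 32.0173 [wait]  node(3,3) S=136.4532 payoff=13.0368 vs cont=17.6839 → 17.6839 [wait]  ⇒ S*(3)=102.1397
t_2: node(2,0) S=95.0052 payoff=54.4848 vs cont=54.3187 → 54.4848 [stop]  node(2,1) S=109.8100 payoff=39.6800 vs cont=39.7993 → 39.7993 [wait]  node(2,2) S=126.9218 payoff=22.5682 vs cont=24.9722 → 24.9722 [wait]  ⇒ S*(2)=95.0052
t_1: node(1,0) S=102.1397 payoff=47.3503 vs cont=47.2425 → 47.3503 [stop]  node(1,1) S=118.0563 payoff=31.4337 vs cont=32.5040 → 32.5040 [wait]  ⇒ S*(1)=102.1397
t_0: node(0,0) S=109.8100 payoff=39.6800 vs cont=40.0373 → 40.0373 [wait]  ⇒ S*(0)=-

price = 40.0373
boundary = - 102.1397 95.0052 102.1397 109.8100 102.1397 109.8100 118.0563 126.9218
tree:
40.0373
47.3503 32.5040
54.4848 39.7993 24.9722
61.1210 47.3503 32.0173 17.6839
67.2936 54.4848 39.6800 24.1012 11.0336
73.0350 61.1210 47.3503 31.5977 16.3405 5.5260
78.3755 67.2936 54.4848 39.6800 23.2432 9.1812 1.7278
83.3428 73.0350 61.1210 47.3503 31.4337 14.7570 3.3889 0.0000
87.9633 78.3755 67.2936 54.4848 39.6800 22.5682 6.6468 0.0000 0.0000
92.2609 83.3428 73.0350 61.1210 47.3503 31.4337 13.0368 0.0000 0.0000 0.0000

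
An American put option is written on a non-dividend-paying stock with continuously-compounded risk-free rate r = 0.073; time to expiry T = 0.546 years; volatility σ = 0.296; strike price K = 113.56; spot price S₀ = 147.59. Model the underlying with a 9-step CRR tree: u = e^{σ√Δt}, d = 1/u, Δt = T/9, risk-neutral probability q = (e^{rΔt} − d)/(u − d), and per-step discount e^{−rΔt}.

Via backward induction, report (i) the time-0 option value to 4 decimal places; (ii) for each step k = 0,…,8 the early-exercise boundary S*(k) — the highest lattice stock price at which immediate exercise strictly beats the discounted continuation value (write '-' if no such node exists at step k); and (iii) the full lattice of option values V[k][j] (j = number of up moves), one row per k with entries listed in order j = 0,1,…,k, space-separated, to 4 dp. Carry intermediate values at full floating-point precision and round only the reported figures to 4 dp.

price = 1.0902
boundary = - - - - - - 95.2970 88.5965 95.2970
tree:
1.0902
1.8587 0.3678
3.1096 0.6834 0.0704
5.0854 1.2549 0.1451 0.0000
8.0873 2.2704 0.2987 0.0000 0.0000
12.4220 4.0292 0.6150 0.0000 0.0000 0.0000
18.2630 6.9668 1.2664 0.0000 0.0000 0.0000 0.0000
24.9635 11.6073 2.6075 0.0000 0.0000 0.0000 0.0000 0.0000
31.1930 18.2630 5.3692 0.0000 0.0000 0.0000 0.0000 0.0000 0.0000
36.9844 24.9635 11.0557 0.0000 0.0000 0.0000 0.0000 0.0000 0.0000 0.0000

Δt=0.06067  u=1.07563  d=0.92969  q=0.51219  discount=0.99558
step 9 (expiry): payoffs max(K−S,0) = 36.9844 24.9635 11.0557 0.0000 0.0000 0.0000 0.0000 0.0000 0.0000 0.0000
step 8: (k=8,j=0): S=82.3670, (K−S)⁺=31.1930, hold=30.6911 ⇒ V=31.1930 exercise | (k=8,j=1): S=95.2970, (K−S)⁺=18.2630, hold=17.7612 ⇒ V=18.2630 exercise | (k=8,j=2): S=110.2568, (K−S)⁺=3.3032, hold=5.3692 ⇒ V=5.3692 continue | (k=8,j=3): S=127.5649, (K−S)⁺=0.0000, hold=0.0000 ⇒ V=0.0000 continue | (k=8,j=4): S=147.5900, (K−S)⁺=0.0000, hold=0.0000 ⇒ V=0.0000 continue | (k=8,j=5): S=170.7587, (K−S)⁺=0.0000, hold=0.0000 ⇒ V=0.0000 continue | (k=8,j=6): S=197.5644, (K−S)⁺=0.0000, hold=0.0000 ⇒ V=0.0000 continue | (k=8,j=7): S=228.5780, (K−S)⁺=0.0000, hold=0.0000 ⇒ V=0.0000 continue | (k=8,j=8): S=264.4602, (K−S)⁺=0.0000, hold=0.0000 ⇒ V=0.0000 continue  boundary S*=95.2970
step 7: (k=7,j=0): S=88.5965, (K−S)⁺=24.9635, hold=24.4617 ⇒ V=24.9635 exercise | (k=7,j=1): S=102.5043, (K−S)⁺=11.0557, hold=11.6073 ⇒ V=11.6073 continue | (k=7,j=2): S=118.5955, (K−S)⁺=0.0000, hold=2.6075 ⇒ V=2.6075 continue | (k=7,j=3): S=137.2126, (K−S)⁺=0.0000, hold=0.0000 ⇒ V=0.0000 continue | (k=7,j=4): S=158.7522, (K−S)⁺=0.0000, hold=0.0000 ⇒ V=0.0000 continue | (k=7,j=5): S=183.6732, (K−S)⁺=0.0000, hold=0.0000 ⇒ V=0.0000 continue | (k=7,j=6): S=212.5062, (K−S)⁺=0.0000, hold=0.0000 ⇒ V=0.0000 continue | (k=7,j=7): S=245.8654, (K−S)⁺=0.0000, hold=0.0000 ⇒ V=0.0000 continue  boundary S*=88.5965
step 6: (k=6,j=0): S=95.2970, (K−S)⁺=18.2630, hold=18.0425 ⇒ V=18.2630 exercise | (k=6,j=1): S=110.2568, (K−S)⁺=3.3032, hold=6.9668 ⇒ V=6.9668 continue | (k=6,j=2): S=127.5649, (K−S)⁺=0.0000, hold=1.2664 ⇒ V=1.2664 continue | (k=6,j=3): S=147.5900, (K−S)⁺=0.0000, hold=0.0000 ⇒ V=0.0000 continue | (k=6,j=4): S=170.7587, (K−S)⁺=0.0000, hold=0.0000 ⇒ V=0.0000 continue | (k=6,j=5): S=197.5644, (K−S)⁺=0.0000, hold=0.0000 ⇒ V=0.0000 continue | (k=6,j=6): S=228.5780, (K−S)⁺=0.0000, hold=0.0000 ⇒ V=0.0000 continue  boundary S*=95.2970
step 5: (k=5,j=0): S=102.5043, (K−S)⁺=11.0557, hold=12.4220 ⇒ V=12.4220 continue | (k=5,j=1): S=118.5955, (K−S)⁺=0.0000, hold=4.0292 ⇒ V=4.0292 continue | (k=5,j=2): S=137.2126, (K−S)⁺=0.0000, hold=0.6150 ⇒ V=0.6150 continue | (k=5,j=3): S=158.7522, (K−S)⁺=0.0000, hold=0.0000 ⇒ V=0.0000 continue | (k=5,j=4): S=183.6732, (K−S)⁺=0.0000, hold=0.0000 ⇒ V=0.0000 continue | (k=5,j=5): S=212.5062, (K−S)⁺=0.0000, hold=0.0000 ⇒ V=0.0000 continue  boundary S*=-
step 4: (k=4,j=0): S=110.2568, (K−S)⁺=3.3032, hold=8.0873 ⇒ V=8.0873 continue | (k=4,j=1): S=127.5649, (K−S)⁺=0.0000, hold=2.2704 ⇒ V=2.2704 continue | (k=4,j=2): S=147.5900, (K−S)⁺=0.0000, hold=0.2987 ⇒ V=0.2987 continue | (k=4,j=3): S=170.7587, (K−S)⁺=0.0000, hold=0.0000 ⇒ V=0.0000 continue | (k=4,j=4): S=197.5644, (K−S)⁺=0.0000, hold=0.0000 ⇒ V=0.0000 continue  boundary S*=-
step 3: (k=3,j=0): S=118.5955, (K−S)⁺=0.0000, hold=5.0854 ⇒ V=5.0854 continue | (k=3,j=1): S=137.2126, (K−S)⁺=0.0000, hold=1.2549 ⇒ V=1.2549 continue | (k=3,j=2): S=158.7522, (K−S)⁺=0.0000, hold=0.1451 ⇒ V=0.1451 continue | (k=3,j=3): S=183.6732, (K−S)⁺=0.0000, hold=0.0000 ⇒ V=0.0000 continue  boundary S*=-
step 2: (k=2,j=0): S=127.5649, (K−S)⁺=0.0000, hold=3.1096 ⇒ V=3.1096 continue | (k=2,j=1): S=147.5900, (K−S)⁺=0.0000, hold=0.6834 ⇒ V=0.6834 continue | (k=2,j=2): S=170.7587, (K−S)⁺=0.0000, hold=0.0704 ⇒ V=0.0704 continue  boundary S*=-
step 1: (k=1,j=0): S=137.2126, (K−S)⁺=0.0000, hold=1.8587 ⇒ V=1.8587 continue | (k=1,j=1): S=158.7522, (K−S)⁺=0.0000, hold=0.3678 ⇒ V=0.3678 continue  boundary S*=-
step 0: (k=0,j=0): S=147.5900, (K−S)⁺=0.0000, hold=1.0902 ⇒ V=1.0902 continue  boundary S*=-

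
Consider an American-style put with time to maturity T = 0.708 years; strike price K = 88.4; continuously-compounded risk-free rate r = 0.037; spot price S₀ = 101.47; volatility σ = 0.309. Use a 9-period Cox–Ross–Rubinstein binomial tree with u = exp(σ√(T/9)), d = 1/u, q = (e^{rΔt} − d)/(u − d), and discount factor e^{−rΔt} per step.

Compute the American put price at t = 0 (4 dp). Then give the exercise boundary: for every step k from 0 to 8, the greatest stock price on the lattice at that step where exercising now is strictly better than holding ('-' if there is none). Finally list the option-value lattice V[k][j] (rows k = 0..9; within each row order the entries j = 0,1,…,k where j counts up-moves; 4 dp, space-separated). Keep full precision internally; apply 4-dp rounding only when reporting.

Δt=0.07867  u=1.09053  d=0.91698  q=0.49514  discount=0.99709
step 9 (expiry): payoffs max(K−S,0) = 41.8857 33.0822 22.6126 10.1615 0.0000 0.0000 0.0000 0.0000 0.0000 0.0000
step 8: (k=8,j=0): S=50.7254, (K−S)⁺=37.6746, hold=37.4177 ⇒ V=37.6746 exercise | (k=8,j=1): S=60.3259, (K−S)⁺=28.0741, hold=27.8172 ⇒ V=28.0741 exercise | (k=8,j=2): S=71.7433, (K−S)⁺=16.6567, hold=16.3997 ⇒ V=16.6567 exercise | (k=8,j=3): S=85.3217, (K−S)⁺=3.0783, hold=5.1152 ⇒ V=5.1152 continue | (k=8,j=4): S=101.4700, (K−S)⁺=0.0000, hold=0.0000 ⇒ V=0.0000 continue | (k=8,j=5): S=120.6745, (K−S)⁺=0.0000, hold=0.0000 ⇒ V=0.0000 continue | (k=8,j=6): S=143.5138, (K−S)⁺=0.0000, hold=0.0000 ⇒ V=0.0000 continue | (k=8,j=7): S=170.6757, (K−S)⁺=0.0000, hold=0.0000 ⇒ V=0.0000 continue | (k=8,j=8): S=202.9784, (K−S)⁺=0.0000, hold=0.0000 ⇒ V=0.0000 continue  boundary S*=71.7433
step 7: (k=7,j=0): S=55.3178, (K−S)⁺=33.0822, hold=32.8253 ⇒ V=33.0822 exercise | (k=7,j=1): S=65.7874, (K−S)⁺=22.6126, hold=22.3557 ⇒ V=22.6126 exercise | (k=7,j=2): S=78.2385, (K−S)⁺=10.1615, hold=10.9102 ⇒ V=10.9102 continue | (k=7,j=3): S=93.0462, (K−S)⁺=0.0000, hold=2.5749 ⇒ V=2.5749 continue | (k=7,j=4): S=110.6564, (K−S)⁺=0.0000, hold=0.0000 ⇒ V=0.0000 continue | (k=7,j=5): S=131.5996, (K−S)⁺=0.0000, hold=0.0000 ⇒ V=0.0000 continue | (k=7,j=6): S=156.5066, (K−S)⁺=0.0000, hold=0.0000 ⇒ V=0.0000 continue | (k=7,j=7): S=186.1276, (K−S)⁺=0.0000, hold=0.0000 ⇒ V=0.0000 continue  boundary S*=65.7874
step 6: (k=6,j=0): S=60.3259, (K−S)⁺=28.0741, hold=27.8172 ⇒ V=28.0741 exercise | (k=6,j=1): S=71.7433, (K−S)⁺=16.6567, hold=16.7694 ⇒ V=16.7694 continue | (k=6,j=2): S=85.3217, (K−S)⁺=3.0783, hold=6.7633 ⇒ V=6.7633 continue | (k=6,j=3): S=101.4700, (K−S)⁺=0.0000, hold=1.2962 ⇒ V=1.2962 continue | (k=6,j=4): S=120.6745, (K−S)⁺=0.0000, hold=0.0000 ⇒ V=0.0000 continue | (k=6,j=5): S=143.5138, (K−S)⁺=0.0000, hold=0.0000 ⇒ V=0.0000 continue | (k=6,j=6): S=170.6757, (K−S)⁺=0.0000, hold=0.0000 ⇒ V=0.0000 continue  boundary S*=60.3259
step 5: (k=5,j=0): S=65.7874, (K−S)⁺=22.6126, hold=22.4113 ⇒ V=22.6126 exercise | (k=5,j=1): S=78.2385, (K−S)⁺=10.1615, hold=11.7806 ⇒ V=11.7806 continue | (k=5,j=2): S=93.0462, (K−S)⁺=0.0000, hold=4.0445 ⇒ V=4.0445 continue | (k=5,j=3): S=110.6564, (K−S)⁺=0.0000, hold=0.6525 ⇒ V=0.6525 continue | (k=5,j=4): S=131.5996, (K−S)⁺=0.0000, hold=0.0000 ⇒ V=0.0000 continue | (k=5,j=5): S=156.5066, (K−S)⁺=0.0000, hold=0.0000 ⇒ V=0.0000 continue  boundary S*=65.7874
step 4: (k=4,j=0): S=71.7433, (K−S)⁺=16.6567, hold=17.1991 ⇒ V=17.1991 continue | (k=4,j=1): S=85.3217, (K−S)⁺=3.0783, hold=7.9270 ⇒ V=7.9270 continue | (k=4,j=2): S=101.4700, (K−S)⁺=0.0000, hold=2.3581 ⇒ V=2.3581 continue | (k=4,j=3): S=120.6745, (K−S)⁺=0.0000, hold=0.3285 ⇒ V=0.3285 continue | (k=4,j=4): S=143.5138, (K−S)⁺=0.0000, hold=0.0000 ⇒ V=0.0000 continue  boundary S*=-
step 3: (k=3,j=0): S=78.2385, (K−S)⁺=10.1615, hold=12.5715 ⇒ V=12.5715 continue | (k=3,j=1): S=93.0462, (K−S)⁺=0.0000, hold=5.1546 ⇒ V=5.1546 continue | (k=3,j=2): S=110.6564, (K−S)⁺=0.0000, hold=1.3492 ⇒ V=1.3492 continue | (k=3,j=3): S=131.5996, (K−S)⁺=0.0000, hold=0.1653 ⇒ V=0.1653 continue  boundary S*=-
step 2: (k=2,j=0): S=85.3217, (K−S)⁺=3.0783, hold=8.8732 ⇒ V=8.8732 continue | (k=2,j=1): S=101.4700, (K−S)⁺=0.0000, hold=3.2609 ⇒ V=3.2609 continue | (k=2,j=2): S=120.6745, (K−S)⁺=0.0000, hold=0.7608 ⇒ V=0.7608 continue  boundary S*=-
step 1: (k=1,j=0): S=93.0462, (K−S)⁺=0.0000, hold=6.0766 ⇒ V=6.0766 continue | (k=1,j=1): S=110.6564, (K−S)⁺=0.0000, hold=2.0171 ⇒ V=2.0171 continue  boundary S*=-
step 0: (k=0,j=0): S=101.4700, (K−S)⁺=0.0000, hold=4.0548 ⇒ V=4.0548 continue  boundary S*=-

price = 4.0548
boundary = - - - - - 65.7874 60.3259 65.7874 71.7433
tree:
4.0548
6.0766 2.0171
8.8732 3.2609 0.7608
12.5715 5.1546 1.3492 0.1653
17.1991 7.9270 2.3581 0.3285 0.0000
22.6126 11.7806 4.0445 0.6525 0.0000 0.0000
28.0741 16.7694 6.7633 1.2962 0.0000 0.0000 0.0000
33.0822 22.6126 10.9102 2.5749 0.0000 0.0000 0.0000 0.0000
37.6746 28.0741 16.6567 5.1152 0.0000 0.0000 0.0000 0.0000 0.0000
41.8857 33.0822 22.6126 10.1615 0.0000 0.0000 0.0000 0.0000 0.0000 0.0000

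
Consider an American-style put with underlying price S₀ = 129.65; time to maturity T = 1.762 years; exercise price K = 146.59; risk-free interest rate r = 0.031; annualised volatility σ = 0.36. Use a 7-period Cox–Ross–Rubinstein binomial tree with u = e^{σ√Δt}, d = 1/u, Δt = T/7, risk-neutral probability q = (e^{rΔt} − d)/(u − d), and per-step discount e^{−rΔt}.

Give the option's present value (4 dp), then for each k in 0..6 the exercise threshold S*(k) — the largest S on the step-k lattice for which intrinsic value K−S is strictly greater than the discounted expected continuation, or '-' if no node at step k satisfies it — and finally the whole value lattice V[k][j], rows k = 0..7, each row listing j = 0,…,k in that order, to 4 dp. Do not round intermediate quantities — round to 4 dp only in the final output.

price = 31.3660
boundary = - - - 75.4138 90.3423 75.4138 90.3423
tree:
31.3660
42.8145 19.3057
56.3628 28.6360 9.3740
71.1762 41.0171 15.5063 2.7920
83.6379 56.2477 24.9611 5.3754 0.0000
94.0404 71.1762 38.6364 10.3495 0.0000 0.0000
102.7239 83.6379 56.2477 19.9260 0.0000 0.0000 0.0000
109.9725 94.0404 71.1762 38.3639 0.0000 0.0000 0.0000 0.0000

Δt=0.25171, u=1.19796, d=0.83476, q=0.47654, disc=e^(-rΔt)=0.99223
k=7 terminal: V=max(K-S,0) → 109.9725 94.0404 71.1762 38.3639 0.0000 0.0000 0.0000 0.0000
k=6: j=0 S=43.8661 intr=102.7239 cont=101.5845 V=102.7239[EX]; j=1 S=62.9521 intr=83.6379 cont=82.4985 V=83.6379[EX]; j=2 S=90.3423 intr=56.2477 cont=55.1082 V=56.2477[EX]; j=3 S=129.6500 intr=16.9400 cont=19.9260 V=19.9260[hold]; j=4 S=186.0603 intr=0.0000 cont=0.0000 V=0.0000[hold]; j=5 S=267.0145 intr=0.0000 cont=0.0000 V=0.0000[hold]; j=6 S=383.1916 intr=0.0000 cont=0.0000 V=0.0000[hold]  S*(6)=90.3423
k=5: j=0 S=52.5496 intr=94.0404 cont=92.9010 V=94.0404[EX]; j=1 S=75.4138 intr=71.1762 cont=70.0368 V=71.1762[EX]; j=2 S=108.2261 intr=38.3639 cont=38.6364 V=38.6364[hold]; j=3 S=155.3149 intr=0.0000 cont=10.3495 V=10.3495[hold]; j=4 S=222.8919 intr=0.0000 cont=0.0000 V=0.0000[hold]; j=5 S=319.8714 intr=0.0000 cont=0.0000 V=0.0000[hold]  S*(5)=75.4138
k=4: j=0 S=62.9521 intr=83.6379 cont=82.4985 V=83.6379[EX]; j=1 S=90.3423 intr=56.2477 cont=55.2371 V=56.2477[EX]; j=2 S=129.6500 intr=16.9400 cont=24.9611 V=24.9611[hold]; j=3 S=186.0603 intr=0.0000 cont=5.3754 V=5.3754[hold]; j=4 S=267.0145 intr=0.0000 cont=0.0000 V=0.0000[hold]  S*(4)=90.3423
k=3: j=0 S=75.4138 intr=71.1762 cont=70.0368 V=71.1762[EX]; j=1 S=108.2261 intr=38.3639 cont=41.0171 V=41.0171[hold]; j=2 S=155.3149 intr=0.0000 cont=15.5063 V=15.5063[hold]; j=3 S=222.8919 intr=0.0000 cont=2.7920 V=2.7920[hold]  S*(3)=75.4138
k=2: j=0 S=90.3423 intr=56.2477 cont=56.3628 V=56.3628[hold]; j=1 S=129.6500 intr=16.9400 cont=28.6360 V=28.6360[hold]; j=2 S=186.0603 intr=0.0000 cont=9.3740 V=9.3740[hold]  S*(2)=-
k=1: j=0 S=108.2261 intr=38.3639 cont=42.8145 V=42.8145[hold]; j=1 S=155.3149 intr=0.0000 cont=19.3057 V=19.3057[hold]  S*(1)=-
k=0: j=0 S=129.6500 intr=16.9400 cont=31.3660 V=31.3660[hold]  S*(0)=-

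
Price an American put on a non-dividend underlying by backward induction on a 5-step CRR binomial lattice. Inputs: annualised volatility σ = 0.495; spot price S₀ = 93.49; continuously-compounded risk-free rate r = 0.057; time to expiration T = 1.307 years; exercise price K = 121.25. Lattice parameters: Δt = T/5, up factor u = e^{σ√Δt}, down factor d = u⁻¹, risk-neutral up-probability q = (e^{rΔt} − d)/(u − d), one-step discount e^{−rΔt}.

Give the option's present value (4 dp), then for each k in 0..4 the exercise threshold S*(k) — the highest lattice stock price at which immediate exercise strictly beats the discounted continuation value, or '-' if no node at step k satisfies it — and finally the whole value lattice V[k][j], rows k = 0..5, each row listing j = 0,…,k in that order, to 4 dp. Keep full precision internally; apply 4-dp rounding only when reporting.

params: Δt=0.26140 u=1.28799 d=0.77641 q=0.46641 e^(-rΔt)=0.98521
t_5 payoffs: 94.8740 77.4946 48.6638 0.8361 0.0000 0.0000
t_4: node(4,0) S=33.9719 payoff=87.2781 vs cont=85.4849 → 87.2781 [stop]  node(4,1) S=56.3563 payoff=64.8937 vs cont=63.1005 → 64.8937 [stop]  node(4,2) S=93.4900 payoff=27.7600 vs cont=25.9668 → 27.7600 [stop]  node(4,3) S=155.0914 payoff=0.0000 vs cont=0.4396 → 0.4396 [wait]  node(4,4) S=257.2825 payoff=0.0000 vs cont=0.0000 → 0.0000 [wait]  ⇒ S*(4)=93.4900
t_3: node(3,0) S=43.7554 payoff=77.4946 vs cont=75.7014 → 77.4946 [stop]  node(3,1) S=72.5862 payoff=48.6638 vs cont=46.8706 → 48.6638 [stop]  node(3,2) S=120.4139 payoff=0.8361 vs cont=14.7954 → 14.7954 [wait]  node(3,3) S=199.7556 payoff=0.0000 vs cont=0.2311 → 0.2311 [wait]  ⇒ S*(3)=72.5862
t_2: node(2,0) S=56.3563 payoff=64.8937 vs cont=63.1005 → 64.8937 [stop]  node(2,1) S=93.4900 payoff=27.7600 vs cont=32.3812 → 32.3812 [wait]  node(2,2) S=155.0914 payoff=0.0000 vs cont=7.8841 → 7.8841 [wait]  ⇒ S*(2)=56.3563
t_1: node(1,0) S=72.5862 payoff=48.6638 vs cont=48.9941 → 48.9941 [wait]  node(1,1) S=120.4139 payoff=0.8361 vs cont=20.6456 → 20.6456 [wait]  ⇒ S*(1)=-
t_0: node(0,0) S=93.4900 payoff=27.7600 vs cont=35.2431 → 35.2431 [wait]  ⇒ S*(0)=-

price = 35.2431
boundary = - - 56.3563 72.5862 93.4900
tree:
35.2431
48.9941 20.6456
64.8937 32.3812 7.8841
77.4946 48.6638 14.7954 0.2311
87.2781 64.8937 27.7600 0.4396 0.0000
94.8740 77.4946 48.6638 0.8361 0.0000 0.0000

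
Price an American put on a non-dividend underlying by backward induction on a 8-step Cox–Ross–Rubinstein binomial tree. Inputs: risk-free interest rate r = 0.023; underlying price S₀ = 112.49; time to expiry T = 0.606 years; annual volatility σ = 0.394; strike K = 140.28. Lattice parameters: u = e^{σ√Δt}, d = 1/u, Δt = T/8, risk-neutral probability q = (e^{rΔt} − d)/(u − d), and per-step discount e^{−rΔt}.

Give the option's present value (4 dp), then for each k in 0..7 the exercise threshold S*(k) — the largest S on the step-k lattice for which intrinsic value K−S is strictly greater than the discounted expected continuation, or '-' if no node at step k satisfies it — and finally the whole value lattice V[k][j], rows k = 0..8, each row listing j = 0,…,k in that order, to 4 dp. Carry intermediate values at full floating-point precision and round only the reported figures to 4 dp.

price = 31.7325
boundary = - - 90.5575 81.2512 90.5575 100.9298 112.4900 125.3743
tree:
31.7325
40.3899 22.5039
49.7225 30.4641 13.9944
59.0288 39.7419 20.5614 6.9577
67.3787 49.7225 29.1144 11.4052 2.1830
74.8705 59.0288 39.3502 18.1728 4.1426 0.0759
81.5925 67.3787 49.7225 27.7900 7.8592 0.1465 0.0000
87.6236 74.8705 59.0288 39.3502 14.9057 0.2827 0.0000 0.0000
93.0349 81.5925 67.3787 49.7225 27.7900 0.5456 0.0000 0.0000 0.0000

Δt=0.07575  u=1.11454  d=0.89723  q=0.48094  discount=0.99826
step 8 (expiry): payoffs max(K−S,0) = 93.0349 81.5925 67.3787 49.7225 27.7900 0.5456 0.0000 0.0000 0.0000
step 7: (k=7,j=0): S=52.6564, (K−S)⁺=87.6236, hold=87.3794 ⇒ V=87.6236 exercise | (k=7,j=1): S=65.4095, (K−S)⁺=74.8705, hold=74.6264 ⇒ V=74.8705 exercise | (k=7,j=2): S=81.2512, (K−S)⁺=59.0288, hold=58.7846 ⇒ V=59.0288 exercise | (k=7,j=3): S=100.9298, (K−S)⁺=39.3502, hold=39.1061 ⇒ V=39.3502 exercise | (k=7,j=4): S=125.3743, (K−S)⁺=14.9057, hold=14.6615 ⇒ V=14.9057 exercise | (k=7,j=5): S=155.7392, (K−S)⁺=0.0000, hold=0.2827 ⇒ V=0.2827 continue | (k=7,j=6): S=193.4583, (K−S)⁺=0.0000, hold=0.0000 ⇒ V=0.0000 continue | (k=7,j=7): S=240.3127, (K−S)⁺=0.0000, hold=0.0000 ⇒ V=0.0000 continue  boundary S*=125.3743
step 6: (k=6,j=0): S=58.6875, (K−S)⁺=81.5925, hold=81.3483 ⇒ V=81.5925 exercise | (k=6,j=1): S=72.9013, (K−S)⁺=67.3787, hold=67.1345 ⇒ V=67.3787 exercise | (k=6,j=2): S=90.5575, (K−S)⁺=49.7225, hold=49.4783 ⇒ V=49.7225 exercise | (k=6,j=3): S=112.4900, (K−S)⁺=27.7900, hold=27.5458 ⇒ V=27.7900 exercise | (k=6,j=4): S=139.7344, (K−S)⁺=0.5456, hold=7.8592 ⇒ V=7.8592 continue | (k=6,j=5): S=173.5772, (K−S)⁺=0.0000, hold=0.1465 ⇒ V=0.1465 continue | (k=6,j=6): S=215.6165, (K−S)⁺=0.0000, hold=0.0000 ⇒ V=0.0000 continue  boundary S*=112.4900
step 5: (k=5,j=0): S=65.4095, (K−S)⁺=74.8705, hold=74.6264 ⇒ V=74.8705 exercise | (k=5,j=1): S=81.2512, (K−S)⁺=59.0288, hold=58.7846 ⇒ V=59.0288 exercise | (k=5,j=2): S=100.9298, (K−S)⁺=39.3502, hold=39.1061 ⇒ V=39.3502 exercise | (k=5,j=3): S=125.3743, (K−S)⁺=14.9057, hold=18.1728 ⇒ V=18.1728 continue | (k=5,j=4): S=155.7392, (K−S)⁺=0.0000, hold=4.1426 ⇒ V=4.1426 continue | (k=5,j=5): S=193.4583, (K−S)⁺=0.0000, hold=0.0759 ⇒ V=0.0759 continue  boundary S*=100.9298
step 4: (k=4,j=0): S=72.9013, (K−S)⁺=67.3787, hold=67.1345 ⇒ V=67.3787 exercise | (k=4,j=1): S=90.5575, (K−S)⁺=49.7225, hold=49.4783 ⇒ V=49.7225 exercise | (k=4,j=2): S=112.4900, (K−S)⁺=27.7900, hold=29.1144 ⇒ V=29.1144 continue | (k=4,j=3): S=139.7344, (K−S)⁺=0.5456, hold=11.4052 ⇒ V=11.4052 continue | (k=4,j=4): S=173.5772, (K−S)⁺=0.0000, hold=2.1830 ⇒ V=2.1830 continue  boundary S*=90.5575
step 3: (k=3,j=0): S=81.2512, (K−S)⁺=59.0288, hold=58.7846 ⇒ V=59.0288 exercise | (k=3,j=1): S=100.9298, (K−S)⁺=39.3502, hold=39.7419 ⇒ V=39.7419 continue | (k=3,j=2): S=125.3743, (K−S)⁺=14.9057, hold=20.5614 ⇒ V=20.5614 continue | (k=3,j=3): S=155.7392, (K−S)⁺=0.0000, hold=6.9577 ⇒ V=6.9577 continue  boundary S*=81.2512
step 2: (k=2,j=0): S=90.5575, (K−S)⁺=49.7225, hold=49.6663 ⇒ V=49.7225 exercise | (k=2,j=1): S=112.4900, (K−S)⁺=27.7900, hold=30.4641 ⇒ V=30.4641 continue | (k=2,j=2): S=139.7344, (K−S)⁺=0.5456, hold=13.9944 ⇒ V=13.9944 continue  boundary S*=90.5575
step 1: (k=1,j=0): S=100.9298, (K−S)⁺=39.3502, hold=40.3899 ⇒ V=40.3899 continue | (k=1,j=1): S=125.3743, (K−S)⁺=14.9057, hold=22.5039 ⇒ V=22.5039 continue  boundary S*=-
step 0: (k=0,j=0): S=112.4900, (K−S)⁺=27.7900, hold=31.7325 ⇒ V=31.7325 continue  boundary S*=-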